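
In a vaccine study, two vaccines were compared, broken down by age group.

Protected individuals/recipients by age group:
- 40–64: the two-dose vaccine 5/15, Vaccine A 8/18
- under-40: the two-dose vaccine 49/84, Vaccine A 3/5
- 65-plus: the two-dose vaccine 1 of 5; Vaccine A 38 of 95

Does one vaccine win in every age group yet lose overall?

Yes

40–64: the two-dose vaccine 5/15 = 33.3%, Vaccine A 8/18 = 44.4% → Vaccine A
Under-40: the two-dose vaccine 49/84 = 58.3%, Vaccine A 3/5 = 60.0% → Vaccine A
65-plus: the two-dose vaccine 1/5 = 20.0%, Vaccine A 38/95 = 40.0% → Vaccine A
Overall: the two-dose vaccine 55/104 = 52.9%, Vaccine A 49/118 = 41.5% → the two-dose vaccine
Vaccine A wins each age group but the two-dose vaccine wins overall — the comparison reverses. Vaccine A's recipients skew toward 65-plus, which has a lower base rate.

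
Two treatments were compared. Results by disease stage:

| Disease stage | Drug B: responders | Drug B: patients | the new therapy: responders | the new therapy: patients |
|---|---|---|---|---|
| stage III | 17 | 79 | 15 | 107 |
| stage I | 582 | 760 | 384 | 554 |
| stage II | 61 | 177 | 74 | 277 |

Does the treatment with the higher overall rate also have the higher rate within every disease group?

Stage III: Drug B 17/79 = 21.5%, the new therapy 15/107 = 14.0% → Drug B
Stage I: Drug B 582/760 = 76.6%, the new therapy 384/554 = 69.3% → Drug B
Stage II: Drug B 61/177 = 34.5%, the new therapy 74/277 = 26.7% → Drug B
Overall: Drug B 660/1016 = 65.0%, the new therapy 473/938 = 50.4% → Drug B
Drug B wins overall and in every disease group — no reversal.

Yes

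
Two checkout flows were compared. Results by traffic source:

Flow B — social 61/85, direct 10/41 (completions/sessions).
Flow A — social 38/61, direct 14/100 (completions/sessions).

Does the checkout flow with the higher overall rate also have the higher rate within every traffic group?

Social: Flow B 61/85 = 71.8%, Flow A 38/61 = 62.3% → Flow B
Direct: Flow B 10/41 = 24.4%, Flow A 14/100 = 14.0% → Flow B
Overall: Flow B 71/126 = 56.3%, Flow A 52/161 = 32.3% → Flow B
Flow B wins overall and in every traffic group — no reversal.

Yes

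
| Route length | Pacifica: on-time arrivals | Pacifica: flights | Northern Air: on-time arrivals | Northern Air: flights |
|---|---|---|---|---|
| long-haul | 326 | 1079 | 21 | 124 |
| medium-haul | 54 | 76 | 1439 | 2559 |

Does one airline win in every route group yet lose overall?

Yes

Long-haul: Pacifica 326/1079 = 30.2%, Northern Air 21/124 = 16.9% → Pacifica
Medium-haul: Pacifica 54/76 = 71.1%, Northern Air 1439/2559 = 56.2% → Pacifica
Overall: Pacifica 380/1155 = 32.9%, Northern Air 1460/2683 = 54.4% → Northern Air
Pacifica wins each route group but Northern Air wins overall — the comparison reverses. Pacifica's flights skew toward long-haul, which has a lower base rate.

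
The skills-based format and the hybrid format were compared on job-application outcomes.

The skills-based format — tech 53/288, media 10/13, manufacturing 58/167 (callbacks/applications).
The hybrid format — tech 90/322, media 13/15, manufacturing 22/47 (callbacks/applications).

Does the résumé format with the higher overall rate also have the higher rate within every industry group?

Yes

Tech: the skills-based format 53/288 = 18.4%, the hybrid format 90/322 = 28.0% → the hybrid format
Media: the skills-based format 10/13 = 76.9%, the hybrid format 13/15 = 86.7% → the hybrid format
Manufacturing: the skills-based format 58/167 = 34.7%, the hybrid format 22/47 = 46.8% → the hybrid format
Overall: the skills-based format 121/468 = 25.9%, the hybrid format 125/384 = 32.6% → the hybrid format
The hybrid format wins overall and in every industry group — no reversal.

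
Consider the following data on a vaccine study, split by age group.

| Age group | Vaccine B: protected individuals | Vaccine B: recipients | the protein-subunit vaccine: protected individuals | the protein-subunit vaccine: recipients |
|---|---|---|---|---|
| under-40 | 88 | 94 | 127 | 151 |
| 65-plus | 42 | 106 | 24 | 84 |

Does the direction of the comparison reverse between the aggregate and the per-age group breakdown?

Under-40: Vaccine B 88/94 = 93.6%, the protein-subunit vaccine 127/151 = 84.1% → Vaccine B
65-plus: Vaccine B 42/106 = 39.6%, the protein-subunit vaccine 24/84 = 28.6% → Vaccine B
Overall: Vaccine B 130/200 = 65.0%, the protein-subunit vaccine 151/235 = 64.3% → Vaccine B
Vaccine B wins overall and in every age group — no reversal.

No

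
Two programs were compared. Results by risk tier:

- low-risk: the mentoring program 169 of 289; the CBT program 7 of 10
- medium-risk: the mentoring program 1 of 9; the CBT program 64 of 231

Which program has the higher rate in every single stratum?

Low-risk: the mentoring program 169/289 = 58.5%, the CBT program 7/10 = 70.0% → the CBT program
Medium-risk: the mentoring program 1/9 = 11.1%, the CBT program 64/231 = 27.7% → the CBT program
The CBT program has the higher rate in both groups.

the CBT program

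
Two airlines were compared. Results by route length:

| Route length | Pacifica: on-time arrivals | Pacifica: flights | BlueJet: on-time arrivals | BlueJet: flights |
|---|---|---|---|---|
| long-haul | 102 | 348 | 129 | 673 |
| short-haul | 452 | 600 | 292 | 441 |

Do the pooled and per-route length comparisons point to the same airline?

Yes

Long-haul: Pacifica 102/348 = 29.3%, BlueJet 129/673 = 19.2% → Pacifica
Short-haul: Pacifica 452/600 = 75.3%, BlueJet 292/441 = 66.2% → Pacifica
Overall: Pacifica 554/948 = 58.4%, BlueJet 421/1114 = 37.8% → Pacifica
Pacifica wins overall and in every route group — no reversal.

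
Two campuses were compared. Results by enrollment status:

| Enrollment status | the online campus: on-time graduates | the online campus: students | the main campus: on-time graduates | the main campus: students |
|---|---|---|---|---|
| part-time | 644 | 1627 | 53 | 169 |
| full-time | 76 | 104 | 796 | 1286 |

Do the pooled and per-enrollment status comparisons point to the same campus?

No

Part-time: the online campus 644/1627 = 39.6%, the main campus 53/169 = 31.4% → the online campus
Full-time: the online campus 76/104 = 73.1%, the main campus 796/1286 = 61.9% → the online campus
Overall: the online campus 720/1731 = 41.6%, the main campus 849/1455 = 58.4% → the main campus
The online campus wins each enrollment group but the main campus wins overall — the comparison reverses. The online campus's students skew toward part-time, which has a lower base rate.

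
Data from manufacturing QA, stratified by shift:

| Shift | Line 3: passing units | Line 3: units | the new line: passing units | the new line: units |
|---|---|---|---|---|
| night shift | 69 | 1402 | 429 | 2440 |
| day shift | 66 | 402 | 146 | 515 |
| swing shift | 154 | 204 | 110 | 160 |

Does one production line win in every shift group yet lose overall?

Night shift: Line 3 69/1402 = 4.9%, the new line 429/2440 = 17.6% → the new line
Day shift: Line 3 66/402 = 16.4%, the new line 146/515 = 28.3% → the new line
Swing shift: Line 3 154/204 = 75.5%, the new line 110/160 = 68.8% → Line 3
Overall: Line 3 289/2008 = 14.4%, the new line 685/3115 = 22.0% → the new line
Neither sweeps: Line 3 wins 1 of 3 groups, the new line wins 2. The new line wins overall but not every group — no Simpson reversal.

No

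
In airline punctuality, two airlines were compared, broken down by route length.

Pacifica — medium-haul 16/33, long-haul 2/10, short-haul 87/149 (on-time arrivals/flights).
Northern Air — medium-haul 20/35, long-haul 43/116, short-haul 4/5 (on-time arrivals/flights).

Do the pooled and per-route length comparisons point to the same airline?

Medium-haul: Pacifica 16/33 = 48.5%, Northern Air 20/35 = 57.1% → Northern Air
Long-haul: Pacifica 2/10 = 20.0%, Northern Air 43/116 = 37.1% → Northern Air
Short-haul: Pacifica 87/149 = 58.4%, Northern Air 4/5 = 80.0% → Northern Air
Overall: Pacifica 105/192 = 54.7%, Northern Air 67/156 = 42.9% → Pacifica
Northern Air wins each route group but Pacifica wins overall — the comparison reverses. Northern Air's flights skew toward long-haul, which has a lower base rate.

No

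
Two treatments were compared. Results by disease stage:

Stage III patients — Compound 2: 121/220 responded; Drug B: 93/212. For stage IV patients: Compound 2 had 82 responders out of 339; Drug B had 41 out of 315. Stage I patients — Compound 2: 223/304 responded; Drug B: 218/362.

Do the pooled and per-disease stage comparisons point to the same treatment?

Stage III: Compound 2 121/220 = 55.0%, Drug B 93/212 = 43.9% → Compound 2
Stage IV: Compound 2 82/339 = 24.2%, Drug B 41/315 = 13.0% → Compound 2
Stage I: Compound 2 223/304 = 73.4%, Drug B 218/362 = 60.2% → Compound 2
Overall: Compound 2 426/863 = 49.4%, Drug B 352/889 = 39.6% → Compound 2
Compound 2 wins overall and in every disease group — no reversal.

Yes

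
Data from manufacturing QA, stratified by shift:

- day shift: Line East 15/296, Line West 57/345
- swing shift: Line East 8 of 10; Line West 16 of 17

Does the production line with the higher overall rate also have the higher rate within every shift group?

Day shift: Line East 15/296 = 5.1%, Line West 57/345 = 16.5% → Line West
Swing shift: Line East 8/10 = 80.0%, Line West 16/17 = 94.1% → Line West
Overall: Line East 23/306 = 7.5%, Line West 73/362 = 20.2% → Line West
Line West wins overall and in every shift group — no reversal.

Yes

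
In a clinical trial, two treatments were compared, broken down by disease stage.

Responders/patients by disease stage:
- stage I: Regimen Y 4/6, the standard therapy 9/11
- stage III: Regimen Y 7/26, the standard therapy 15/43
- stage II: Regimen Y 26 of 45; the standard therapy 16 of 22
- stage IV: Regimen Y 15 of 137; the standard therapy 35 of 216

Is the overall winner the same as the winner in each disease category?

Yes

Stage I: Regimen Y 4/6 = 66.7%, the standard therapy 9/11 = 81.8% → the standard therapy
Stage III: Regimen Y 7/26 = 26.9%, the standard therapy 15/43 = 34.9% → the standard therapy
Stage II: Regimen Y 26/45 = 57.8%, the standard therapy 16/22 = 72.7% → the standard therapy
Stage IV: Regimen Y 15/137 = 10.9%, the standard therapy 35/216 = 16.2% → the standard therapy
Overall: Regimen Y 52/214 = 24.3%, the standard therapy 75/292 = 25.7% → the standard therapy
The standard therapy wins overall and in every disease group — no reversal.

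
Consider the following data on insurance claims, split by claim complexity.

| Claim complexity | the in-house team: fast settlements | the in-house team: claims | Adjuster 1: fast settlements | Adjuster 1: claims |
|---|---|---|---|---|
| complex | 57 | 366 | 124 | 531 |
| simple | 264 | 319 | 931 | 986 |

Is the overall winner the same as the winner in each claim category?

Yes

Complex: the in-house team 57/366 = 15.6%, Adjuster 1 124/531 = 23.4% → Adjuster 1
Simple: the in-house team 264/319 = 82.8%, Adjuster 1 931/986 = 94.4% → Adjuster 1
Overall: the in-house team 321/685 = 46.9%, Adjuster 1 1055/1517 = 69.5% → Adjuster 1
Adjuster 1 wins overall and in every claim group — no reversal.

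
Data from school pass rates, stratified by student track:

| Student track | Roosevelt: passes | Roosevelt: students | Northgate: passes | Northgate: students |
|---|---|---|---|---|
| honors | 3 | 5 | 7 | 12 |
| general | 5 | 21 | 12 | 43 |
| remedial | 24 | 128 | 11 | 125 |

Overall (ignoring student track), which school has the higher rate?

Roosevelt

Honors: Roosevelt 3/5 = 60.0%, Northgate 7/12 = 58.3% → Roosevelt
General: Roosevelt 5/21 = 23.8%, Northgate 12/43 = 27.9% → Northgate
Remedial: Roosevelt 24/128 = 18.8%, Northgate 11/125 = 8.8% → Roosevelt
Overall: Roosevelt 32/154 = 20.8%, Northgate 30/180 = 16.7% → Roosevelt
(Neither sweeps every student group, but Roosevelt has the higher pooled rate.)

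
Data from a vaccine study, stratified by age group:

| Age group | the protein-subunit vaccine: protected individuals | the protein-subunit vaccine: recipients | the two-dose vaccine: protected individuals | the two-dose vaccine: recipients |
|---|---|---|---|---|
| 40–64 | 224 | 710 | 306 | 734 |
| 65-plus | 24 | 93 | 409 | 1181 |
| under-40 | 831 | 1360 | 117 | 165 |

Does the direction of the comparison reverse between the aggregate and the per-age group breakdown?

40–64: the protein-subunit vaccine 224/710 = 31.5%, the two-dose vaccine 306/734 = 41.7% → the two-dose vaccine
65-plus: the protein-subunit vaccine 24/93 = 25.8%, the two-dose vaccine 409/1181 = 34.6% → the two-dose vaccine
Under-40: the protein-subunit vaccine 831/1360 = 61.1%, the two-dose vaccine 117/165 = 70.9% → the two-dose vaccine
Overall: the protein-subunit vaccine 1079/2163 = 49.9%, the two-dose vaccine 832/2080 = 40.0% → the protein-subunit vaccine
The two-dose vaccine wins each age group but the protein-subunit vaccine wins overall — the comparison reverses. The two-dose vaccine's recipients skew toward 65-plus, which has a lower base rate.

Yes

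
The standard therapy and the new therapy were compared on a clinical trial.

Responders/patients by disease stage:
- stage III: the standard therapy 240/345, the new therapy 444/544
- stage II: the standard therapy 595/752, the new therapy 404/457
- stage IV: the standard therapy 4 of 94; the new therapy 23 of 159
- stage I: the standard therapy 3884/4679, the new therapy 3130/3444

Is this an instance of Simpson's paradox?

No

Stage III: the standard therapy 240/345 = 69.6%, the new therapy 444/544 = 81.6% → the new therapy
Stage II: the standard therapy 595/752 = 79.1%, the new therapy 404/457 = 88.4% → the new therapy
Stage IV: the standard therapy 4/94 = 4.3%, the new therapy 23/159 = 14.5% → the new therapy
Stage I: the standard therapy 3884/4679 = 83.0%, the new therapy 3130/3444 = 90.9% → the new therapy
Overall: the standard therapy 4723/5870 = 80.5%, the new therapy 4001/4604 = 86.9% → the new therapy
The new therapy wins overall and in every disease group — no reversal.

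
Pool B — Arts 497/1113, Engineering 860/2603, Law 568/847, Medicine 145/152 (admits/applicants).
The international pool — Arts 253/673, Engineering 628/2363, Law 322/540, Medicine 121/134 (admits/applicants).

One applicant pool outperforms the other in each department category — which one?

Arts: Pool B 497/1113 = 44.7%, the international pool 253/673 = 37.6% → Pool B
Engineering: Pool B 860/2603 = 33.0%, the international pool 628/2363 = 26.6% → Pool B
Law: Pool B 568/847 = 67.1%, the international pool 322/540 = 59.6% → Pool B
Medicine: Pool B 145/152 = 95.4%, the international pool 121/134 = 90.3% → Pool B
Pool B has the higher rate in all 4 groups.

Pool B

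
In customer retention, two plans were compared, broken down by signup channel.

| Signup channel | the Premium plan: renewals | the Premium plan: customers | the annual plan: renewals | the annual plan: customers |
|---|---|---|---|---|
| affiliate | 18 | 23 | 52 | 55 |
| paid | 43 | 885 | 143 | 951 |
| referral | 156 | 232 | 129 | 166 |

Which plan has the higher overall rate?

Affiliate: the Premium plan 18/23 = 78.3%, the annual plan 52/55 = 94.5% → the annual plan
Paid: the Premium plan 43/885 = 4.9%, the annual plan 143/951 = 15.0% → the annual plan
Referral: the Premium plan 156/232 = 67.2%, the annual plan 129/166 = 77.7% → the annual plan
Overall: the Premium plan 217/1140 = 19.0%, the annual plan 324/1172 = 27.6% → the annual plan

the annual plan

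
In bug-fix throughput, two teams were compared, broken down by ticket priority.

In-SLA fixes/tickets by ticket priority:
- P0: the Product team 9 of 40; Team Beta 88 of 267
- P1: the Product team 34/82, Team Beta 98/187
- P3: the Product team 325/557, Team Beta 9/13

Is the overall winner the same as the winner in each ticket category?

P0: the Product team 9/40 = 22.5%, Team Beta 88/267 = 33.0% → Team Beta
P1: the Product team 34/82 = 41.5%, Team Beta 98/187 = 52.4% → Team Beta
P3: the Product team 325/557 = 58.3%, Team Beta 9/13 = 69.2% → Team Beta
Overall: the Product team 368/679 = 54.2%, Team Beta 195/467 = 41.8% → the Product team
Team Beta wins each ticket group but the Product team wins overall — the comparison reverses. Team Beta's tickets skew toward P0, which has a lower base rate.

No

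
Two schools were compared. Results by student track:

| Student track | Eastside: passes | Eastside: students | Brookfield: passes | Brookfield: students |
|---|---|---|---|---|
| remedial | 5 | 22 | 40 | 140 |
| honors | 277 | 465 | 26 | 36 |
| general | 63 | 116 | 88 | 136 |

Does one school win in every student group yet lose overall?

Yes

Remedial: Eastside 5/22 = 22.7%, Brookfield 40/140 = 28.6% → Brookfield
Honors: Eastside 277/465 = 59.6%, Brookfield 26/36 = 72.2% → Brookfield
General: Eastside 63/116 = 54.3%, Brookfield 88/136 = 64.7% → Brookfield
Overall: Eastside 345/603 = 57.2%, Brookfield 154/312 = 49.4% → Eastside
Brookfield wins each student group but Eastside wins overall — the comparison reverses. Brookfield's students skew toward remedial, which has a lower base rate.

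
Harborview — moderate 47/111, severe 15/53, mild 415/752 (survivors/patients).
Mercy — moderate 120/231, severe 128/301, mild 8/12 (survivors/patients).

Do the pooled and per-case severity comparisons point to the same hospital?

No

Moderate: Harborview 47/111 = 42.3%, Mercy 120/231 = 51.9% → Mercy
Severe: Harborview 15/53 = 28.3%, Mercy 128/301 = 42.5% → Mercy
Mild: Harborview 415/752 = 55.2%, Mercy 8/12 = 66.7% → Mercy
Overall: Harborview 477/916 = 52.1%, Mercy 256/544 = 47.1% → Harborview
Mercy wins each case group but Harborview wins overall — the comparison reverses. Mercy's patients skew toward severe, which has a lower base rate.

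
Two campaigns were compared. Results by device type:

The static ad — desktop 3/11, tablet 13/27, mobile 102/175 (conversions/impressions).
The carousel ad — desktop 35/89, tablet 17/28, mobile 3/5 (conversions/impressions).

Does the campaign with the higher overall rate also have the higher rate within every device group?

No

Desktop: the static ad 3/11 = 27.3%, the carousel ad 35/89 = 39.3% → the carousel ad
Tablet: the static ad 13/27 = 48.1%, the carousel ad 17/28 = 60.7% → the carousel ad
Mobile: the static ad 102/175 = 58.3%, the carousel ad 3/5 = 60.0% → the carousel ad
Overall: the static ad 118/213 = 55.4%, the carousel ad 55/122 = 45.1% → the static ad
The carousel ad wins each device group but the static ad wins overall — the comparison reverses. The carousel ad's impressions skew toward desktop, which has a lower base rate.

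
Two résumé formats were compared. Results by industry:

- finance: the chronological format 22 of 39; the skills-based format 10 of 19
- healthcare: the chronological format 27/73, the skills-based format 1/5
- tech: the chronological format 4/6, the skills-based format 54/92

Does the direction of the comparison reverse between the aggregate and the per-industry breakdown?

Yes

Finance: the chronological format 22/39 = 56.4%, the skills-based format 10/19 = 52.6% → the chronological format
Healthcare: the chronological format 27/73 = 37.0%, the skills-based format 1/5 = 20.0% → the chronological format
Tech: the chronological format 4/6 = 66.7%, the skills-based format 54/92 = 58.7% → the chronological format
Overall: the chronological format 53/118 = 44.9%, the skills-based format 65/116 = 56.0% → the skills-based format
The chronological format wins each industry group but the skills-based format wins overall — the comparison reverses. The chronological format's applications skew toward healthcare, which has a lower base rate.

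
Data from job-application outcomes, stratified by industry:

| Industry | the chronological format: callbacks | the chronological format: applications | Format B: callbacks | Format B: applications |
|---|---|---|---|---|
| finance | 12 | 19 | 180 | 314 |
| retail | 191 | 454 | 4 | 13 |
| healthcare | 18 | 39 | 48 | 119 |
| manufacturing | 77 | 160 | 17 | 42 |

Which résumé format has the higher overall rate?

Finance: the chronological format 12/19 = 63.2%, Format B 180/314 = 57.3% → the chronological format
Retail: the chronological format 191/454 = 42.1%, Format B 4/13 = 30.8% → the chronological format
Healthcare: the chronological format 18/39 = 46.2%, Format B 48/119 = 40.3% → the chronological format
Manufacturing: the chronological format 77/160 = 48.1%, Format B 17/42 = 40.5% → the chronological format
Overall: the chronological format 298/672 = 44.3%, Format B 249/488 = 51.0% → Format B
(The chronological format wins every industry group but Format B wins overall — the chronological format's applications skew toward the low-rate retail group.)

Format B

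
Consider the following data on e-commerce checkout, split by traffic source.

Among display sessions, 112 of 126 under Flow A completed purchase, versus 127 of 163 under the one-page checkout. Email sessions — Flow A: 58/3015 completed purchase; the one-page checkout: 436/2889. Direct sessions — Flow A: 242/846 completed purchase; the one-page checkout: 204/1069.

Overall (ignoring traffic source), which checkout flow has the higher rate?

the one-page checkout

Display: Flow A 112/126 = 88.9%, the one-page checkout 127/163 = 77.9% → Flow A
Email: Flow A 58/3015 = 1.9%, the one-page checkout 436/2889 = 15.1% → the one-page checkout
Direct: Flow A 242/846 = 28.6%, the one-page checkout 204/1069 = 19.1% → Flow A
Overall: Flow A 412/3987 = 10.3%, the one-page checkout 767/4121 = 18.6% → the one-page checkout
(Neither sweeps every traffic group, but the one-page checkout has the higher pooled rate.)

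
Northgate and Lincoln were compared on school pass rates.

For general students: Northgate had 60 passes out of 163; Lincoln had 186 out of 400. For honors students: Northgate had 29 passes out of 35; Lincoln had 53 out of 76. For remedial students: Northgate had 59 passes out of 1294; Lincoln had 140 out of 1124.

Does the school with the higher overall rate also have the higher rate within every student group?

No

General: Northgate 60/163 = 36.8%, Lincoln 186/400 = 46.5% → Lincoln
Honors: Northgate 29/35 = 82.9%, Lincoln 53/76 = 69.7% → Northgate
Remedial: Northgate 59/1294 = 4.6%, Lincoln 140/1124 = 12.5% → Lincoln
Overall: Northgate 148/1492 = 9.9%, Lincoln 379/1600 = 23.7% → Lincoln
Neither sweeps: Northgate wins 1 of 3 groups, Lincoln wins 2. Lincoln wins overall but not every group — no Simpson reversal.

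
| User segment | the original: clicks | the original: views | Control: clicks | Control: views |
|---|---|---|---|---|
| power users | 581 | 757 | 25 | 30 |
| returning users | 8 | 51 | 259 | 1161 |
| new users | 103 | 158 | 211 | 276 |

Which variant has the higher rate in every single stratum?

Power users: the original 581/757 = 76.8%, Control 25/30 = 83.3% → Control
Returning users: the original 8/51 = 15.7%, Control 259/1161 = 22.3% → Control
New users: the original 103/158 = 65.2%, Control 211/276 = 76.4% → Control
Control has the higher rate in all 3 groups.

Control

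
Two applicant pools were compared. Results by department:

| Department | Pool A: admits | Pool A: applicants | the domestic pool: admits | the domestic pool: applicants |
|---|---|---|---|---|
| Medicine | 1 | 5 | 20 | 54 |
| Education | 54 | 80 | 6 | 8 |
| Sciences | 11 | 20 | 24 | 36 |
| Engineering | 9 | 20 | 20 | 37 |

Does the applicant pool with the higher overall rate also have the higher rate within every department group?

No

Medicine: Pool A 1/5 = 20.0%, the domestic pool 20/54 = 37.0% → the domestic pool
Education: Pool A 54/80 = 67.5%, the domestic pool 6/8 = 75.0% → the domestic pool
Sciences: Pool A 11/20 = 55.0%, the domestic pool 24/36 = 66.7% → the domestic pool
Engineering: Pool A 9/20 = 45.0%, the domestic pool 20/37 = 54.1% → the domestic pool
Overall: Pool A 75/125 = 60.0%, the domestic pool 70/135 = 51.9% → Pool A
The domestic pool wins each department group but Pool A wins overall — the comparison reverses. The domestic pool's applicants skew toward Medicine, which has a lower base rate.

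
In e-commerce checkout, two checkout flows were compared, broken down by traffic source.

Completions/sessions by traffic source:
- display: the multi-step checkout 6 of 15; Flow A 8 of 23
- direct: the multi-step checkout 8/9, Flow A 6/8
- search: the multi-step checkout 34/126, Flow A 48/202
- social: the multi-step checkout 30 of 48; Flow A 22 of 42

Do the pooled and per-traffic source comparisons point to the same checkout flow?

Yes

Display: the multi-step checkout 6/15 = 40.0%, Flow A 8/23 = 34.8% → the multi-step checkout
Direct: the multi-step checkout 8/9 = 88.9%, Flow A 6/8 = 75.0% → the multi-step checkout
Search: the multi-step checkout 34/126 = 27.0%, Flow A 48/202 = 23.8% → the multi-step checkout
Social: the multi-step checkout 30/48 = 62.5%, Flow A 22/42 = 52.4% → the multi-step checkout
Overall: the multi-step checkout 78/198 = 39.4%, Flow A 84/275 = 30.5% → the multi-step checkout
The multi-step checkout wins overall and in every traffic group — no reversal.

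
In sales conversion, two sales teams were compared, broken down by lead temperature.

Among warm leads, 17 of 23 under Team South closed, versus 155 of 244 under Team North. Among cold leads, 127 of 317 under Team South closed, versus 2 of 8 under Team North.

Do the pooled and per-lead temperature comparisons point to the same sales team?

Warm: Team South 17/23 = 73.9%, Team North 155/244 = 63.5% → Team South
Cold: Team South 127/317 = 40.1%, Team North 2/8 = 25.0% → Team South
Overall: Team South 144/340 = 42.4%, Team North 157/252 = 62.3% → Team North
Team South wins each lead group but Team North wins overall — the comparison reverses. Team South's leads skew toward cold, which has a lower base rate.

No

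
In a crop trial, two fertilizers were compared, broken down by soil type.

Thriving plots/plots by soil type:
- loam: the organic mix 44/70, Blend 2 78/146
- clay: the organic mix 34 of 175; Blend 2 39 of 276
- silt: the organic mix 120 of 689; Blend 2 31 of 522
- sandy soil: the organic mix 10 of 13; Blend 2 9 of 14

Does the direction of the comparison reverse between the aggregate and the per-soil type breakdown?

Loam: the organic mix 44/70 = 62.9%, Blend 2 78/146 = 53.4% → the organic mix
Clay: the organic mix 34/175 = 19.4%, Blend 2 39/276 = 14.1% → the organic mix
Silt: the organic mix 120/689 = 17.4%, Blend 2 31/522 = 5.9% → the organic mix
Sandy soil: the organic mix 10/13 = 76.9%, Blend 2 9/14 = 64.3% → the organic mix
Overall: the organic mix 208/947 = 22.0%, Blend 2 157/958 = 16.4% → the organic mix
The organic mix wins overall and in every soil group — no reversal.

No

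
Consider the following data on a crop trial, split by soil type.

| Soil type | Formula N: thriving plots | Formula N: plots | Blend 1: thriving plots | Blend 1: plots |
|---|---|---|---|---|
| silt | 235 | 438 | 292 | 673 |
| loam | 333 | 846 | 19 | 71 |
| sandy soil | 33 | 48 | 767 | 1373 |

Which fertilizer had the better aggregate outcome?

Blend 1

Silt: Formula N 235/438 = 53.7%, Blend 1 292/673 = 43.4% → Formula N
Loam: Formula N 333/846 = 39.4%, Blend 1 19/71 = 26.8% → Formula N
Sandy soil: Formula N 33/48 = 68.8%, Blend 1 767/1373 = 55.9% → Formula N
Overall: Formula N 601/1332 = 45.1%, Blend 1 1078/2117 = 50.9% → Blend 1
(Formula N wins every soil group but Blend 1 wins overall — Formula N's plots skew toward the low-rate loam group.)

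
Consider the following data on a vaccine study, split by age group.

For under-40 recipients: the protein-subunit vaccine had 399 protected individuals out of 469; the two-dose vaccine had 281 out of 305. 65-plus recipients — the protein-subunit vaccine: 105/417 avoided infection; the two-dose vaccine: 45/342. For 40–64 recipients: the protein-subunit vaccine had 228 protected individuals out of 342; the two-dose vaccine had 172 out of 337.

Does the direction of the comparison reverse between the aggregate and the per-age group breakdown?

Under-40: the protein-subunit vaccine 399/469 = 85.1%, the two-dose vaccine 281/305 = 92.1% → the two-dose vaccine
65-plus: the protein-subunit vaccine 105/417 = 25.2%, the two-dose vaccine 45/342 = 13.2% → the protein-subunit vaccine
40–64: the protein-subunit vaccine 228/342 = 66.7%, the two-dose vaccine 172/337 = 51.0% → the protein-subunit vaccine
Overall: the protein-subunit vaccine 732/1228 = 59.6%, the two-dose vaccine 498/984 = 50.6% → the protein-subunit vaccine
Neither sweeps: the protein-subunit vaccine wins 2 of 3 groups, the two-dose vaccine wins 1. The protein-subunit vaccine wins overall but not every group — no Simpson reversal.

No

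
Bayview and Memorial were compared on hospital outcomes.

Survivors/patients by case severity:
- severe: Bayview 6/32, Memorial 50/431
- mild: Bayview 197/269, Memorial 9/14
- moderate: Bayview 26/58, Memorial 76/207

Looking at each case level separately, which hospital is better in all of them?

Severe: Bayview 6/32 = 18.8%, Memorial 50/431 = 11.6% → Bayview
Mild: Bayview 197/269 = 73.2%, Memorial 9/14 = 64.3% → Bayview
Moderate: Bayview 26/58 = 44.8%, Memorial 76/207 = 36.7% → Bayview
Bayview has the higher rate in all 3 groups.

Bayview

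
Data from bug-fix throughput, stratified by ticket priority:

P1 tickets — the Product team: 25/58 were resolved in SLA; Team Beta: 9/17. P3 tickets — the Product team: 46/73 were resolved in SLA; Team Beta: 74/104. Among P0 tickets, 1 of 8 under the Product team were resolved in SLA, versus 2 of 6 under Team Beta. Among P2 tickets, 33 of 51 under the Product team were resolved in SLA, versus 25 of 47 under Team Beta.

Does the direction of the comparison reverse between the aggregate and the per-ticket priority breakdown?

No

P1: the Product team 25/58 = 43.1%, Team Beta 9/17 = 52.9% → Team Beta
P3: the Product team 46/73 = 63.0%, Team Beta 74/104 = 71.2% → Team Beta
P0: the Product team 1/8 = 12.5%, Team Beta 2/6 = 33.3% → Team Beta
P2: the Product team 33/51 = 64.7%, Team Beta 25/47 = 53.2% → the Product team
Overall: the Product team 105/190 = 55.3%, Team Beta 110/174 = 63.2% → Team Beta
Neither sweeps: the Product team wins 1 of 4 groups, Team Beta wins 3. Team Beta wins overall but not every group — no Simpson reversal.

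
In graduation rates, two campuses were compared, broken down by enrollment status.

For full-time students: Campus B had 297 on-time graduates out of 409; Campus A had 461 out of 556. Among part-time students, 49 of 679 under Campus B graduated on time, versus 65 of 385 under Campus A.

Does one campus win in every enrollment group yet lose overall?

No

Full-time: Campus B 297/409 = 72.6%, Campus A 461/556 = 82.9% → Campus A
Part-time: Campus B 49/679 = 7.2%, Campus A 65/385 = 16.9% → Campus A
Overall: Campus B 346/1088 = 31.8%, Campus A 526/941 = 55.9% → Campus A
Campus A wins overall and in every enrollment group — no reversal.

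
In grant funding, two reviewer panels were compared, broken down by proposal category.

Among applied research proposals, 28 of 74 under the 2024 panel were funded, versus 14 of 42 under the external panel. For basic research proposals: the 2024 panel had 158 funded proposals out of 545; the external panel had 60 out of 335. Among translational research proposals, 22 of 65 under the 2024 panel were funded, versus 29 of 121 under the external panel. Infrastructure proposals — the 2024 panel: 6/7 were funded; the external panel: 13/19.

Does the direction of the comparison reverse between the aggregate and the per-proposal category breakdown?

No

Applied research: the 2024 panel 28/74 = 37.8%, the external panel 14/42 = 33.3% → the 2024 panel
Basic research: the 2024 panel 158/545 = 29.0%, the external panel 60/335 = 17.9% → the 2024 panel
Translational research: the 2024 panel 22/65 = 33.8%, the external panel 29/121 = 24.0% → the 2024 panel
Infrastructure: the 2024 panel 6/7 = 85.7%, the external panel 13/19 = 68.4% → the 2024 panel
Overall: the 2024 panel 214/691 = 31.0%, the external panel 116/517 = 22.4% → the 2024 panel
The 2024 panel wins overall and in every proposal group — no reversal.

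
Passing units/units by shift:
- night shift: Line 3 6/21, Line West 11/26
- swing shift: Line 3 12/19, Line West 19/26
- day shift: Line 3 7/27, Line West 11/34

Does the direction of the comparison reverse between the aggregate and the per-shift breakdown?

No

Night shift: Line 3 6/21 = 28.6%, Line West 11/26 = 42.3% → Line West
Swing shift: Line 3 12/19 = 63.2%, Line West 19/26 = 73.1% → Line West
Day shift: Line 3 7/27 = 25.9%, Line West 11/34 = 32.4% → Line West
Overall: Line 3 25/67 = 37.3%, Line West 41/86 = 47.7% → Line West
Line West wins overall and in every shift group — no reversal.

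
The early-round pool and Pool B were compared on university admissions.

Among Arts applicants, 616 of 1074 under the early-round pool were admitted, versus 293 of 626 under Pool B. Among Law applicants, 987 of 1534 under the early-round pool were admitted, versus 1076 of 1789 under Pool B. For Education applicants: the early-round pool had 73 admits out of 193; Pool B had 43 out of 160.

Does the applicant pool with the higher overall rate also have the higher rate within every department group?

Arts: the early-round pool 616/1074 = 57.4%, Pool B 293/626 = 46.8% → the early-round pool
Law: the early-round pool 987/1534 = 64.3%, Pool B 1076/1789 = 60.1% → the early-round pool
Education: the early-round pool 73/193 = 37.8%, Pool B 43/160 = 26.9% → the early-round pool
Overall: the early-round pool 1676/2801 = 59.8%, Pool B 1412/2575 = 54.8% → the early-round pool
The early-round pool wins overall and in every department group — no reversal.

Yes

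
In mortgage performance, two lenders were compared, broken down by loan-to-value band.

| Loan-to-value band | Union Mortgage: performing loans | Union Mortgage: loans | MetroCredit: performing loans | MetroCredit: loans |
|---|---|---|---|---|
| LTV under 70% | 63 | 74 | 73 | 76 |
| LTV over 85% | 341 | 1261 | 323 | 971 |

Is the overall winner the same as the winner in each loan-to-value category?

LTV under 70%: Union Mortgage 63/74 = 85.1%, MetroCredit 73/76 = 96.1% → MetroCredit
LTV over 85%: Union Mortgage 341/1261 = 27.0%, MetroCredit 323/971 = 33.3% → MetroCredit
Overall: Union Mortgage 404/1335 = 30.3%, MetroCredit 396/1047 = 37.8% → MetroCredit
MetroCredit wins overall and in every loan-to-value group — no reversal.

Yes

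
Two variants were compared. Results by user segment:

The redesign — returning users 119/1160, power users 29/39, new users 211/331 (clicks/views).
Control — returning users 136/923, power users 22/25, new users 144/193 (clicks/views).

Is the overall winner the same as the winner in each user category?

Yes

Returning users: the redesign 119/1160 = 10.3%, Control 136/923 = 14.7% → Control
Power users: the redesign 29/39 = 74.4%, Control 22/25 = 88.0% → Control
New users: the redesign 211/331 = 63.7%, Control 144/193 = 74.6% → Control
Overall: the redesign 359/1530 = 23.5%, Control 302/1141 = 26.5% → Control
Control wins overall and in every user group — no reversal.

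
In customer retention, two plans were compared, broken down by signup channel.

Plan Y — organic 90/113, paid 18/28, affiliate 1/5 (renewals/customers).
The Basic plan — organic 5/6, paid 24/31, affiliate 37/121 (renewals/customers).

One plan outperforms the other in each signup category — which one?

Organic: Plan Y 90/113 = 79.6%, the Basic plan 5/6 = 83.3% → the Basic plan
Paid: Plan Y 18/28 = 64.3%, the Basic plan 24/31 = 77.4% → the Basic plan
Affiliate: Plan Y 1/5 = 20.0%, the Basic plan 37/121 = 30.6% → the Basic plan
The Basic plan has the higher rate in all 3 groups.

the Basic plan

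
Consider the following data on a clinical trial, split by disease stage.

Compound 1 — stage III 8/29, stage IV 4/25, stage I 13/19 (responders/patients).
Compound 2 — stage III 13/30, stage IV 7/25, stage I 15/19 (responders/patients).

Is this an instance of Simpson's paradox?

Stage III: Compound 1 8/29 = 27.6%, Compound 2 13/30 = 43.3% → Compound 2
Stage IV: Compound 1 4/25 = 16.0%, Compound 2 7/25 = 28.0% → Compound 2
Stage I: Compound 1 13/19 = 68.4%, Compound 2 15/19 = 78.9% → Compound 2
Overall: Compound 1 25/73 = 34.2%, Compound 2 35/74 = 47.3% → Compound 2
Compound 2 wins overall and in every disease group — no reversal.

No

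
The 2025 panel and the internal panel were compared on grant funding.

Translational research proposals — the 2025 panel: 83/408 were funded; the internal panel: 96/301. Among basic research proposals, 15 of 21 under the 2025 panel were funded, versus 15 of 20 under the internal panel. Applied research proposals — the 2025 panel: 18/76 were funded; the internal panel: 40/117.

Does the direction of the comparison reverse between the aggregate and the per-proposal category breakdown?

Translational research: the 2025 panel 83/408 = 20.3%, the internal panel 96/301 = 31.9% → the internal panel
Basic research: the 2025 panel 15/21 = 71.4%, the internal panel 15/20 = 75.0% → the internal panel
Applied research: the 2025 panel 18/76 = 23.7%, the internal panel 40/117 = 34.2% → the internal panel
Overall: the 2025 panel 116/505 = 23.0%, the internal panel 151/438 = 34.5% → the internal panel
The internal panel wins overall and in every proposal group — no reversal.

No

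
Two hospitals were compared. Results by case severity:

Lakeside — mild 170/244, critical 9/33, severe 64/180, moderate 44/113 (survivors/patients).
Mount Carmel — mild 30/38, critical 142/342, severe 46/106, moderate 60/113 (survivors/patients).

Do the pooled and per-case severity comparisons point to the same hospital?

Mild: Lakeside 170/244 = 69.7%, Mount Carmel 30/38 = 78.9% → Mount Carmel
Critical: Lakeside 9/33 = 27.3%, Mount Carmel 142/342 = 41.5% → Mount Carmel
Severe: Lakeside 64/180 = 35.6%, Mount Carmel 46/106 = 43.4% → Mount Carmel
Moderate: Lakeside 44/113 = 38.9%, Mount Carmel 60/113 = 53.1% → Mount Carmel
Overall: Lakeside 287/570 = 50.4%, Mount Carmel 278/599 = 46.4% → Lakeside
Mount Carmel wins each case group but Lakeside wins overall — the comparison reverses. Mount Carmel's patients skew toward critical, which has a lower base rate.

No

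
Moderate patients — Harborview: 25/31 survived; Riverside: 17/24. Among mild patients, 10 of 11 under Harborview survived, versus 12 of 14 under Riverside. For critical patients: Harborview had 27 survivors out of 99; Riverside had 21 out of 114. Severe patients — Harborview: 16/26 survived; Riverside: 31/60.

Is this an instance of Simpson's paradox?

No

Moderate: Harborview 25/31 = 80.6%, Riverside 17/24 = 70.8% → Harborview
Mild: Harborview 10/11 = 90.9%, Riverside 12/14 = 85.7% → Harborview
Critical: Harborview 27/99 = 27.3%, Riverside 21/114 = 18.4% → Harborview
Severe: Harborview 16/26 = 61.5%, Riverside 31/60 = 51.7% → Harborview
Overall: Harborview 78/167 = 46.7%, Riverside 81/212 = 38.2% → Harborview
Harborview wins overall and in every case group — no reversal.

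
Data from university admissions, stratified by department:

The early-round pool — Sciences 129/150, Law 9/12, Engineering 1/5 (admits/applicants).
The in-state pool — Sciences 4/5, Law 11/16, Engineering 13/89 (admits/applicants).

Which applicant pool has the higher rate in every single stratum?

the early-round pool

Sciences: the early-round pool 129/150 = 86.0%, the in-state pool 4/5 = 80.0% → the early-round pool
Law: the early-round pool 9/12 = 75.0%, the in-state pool 11/16 = 68.8% → the early-round pool
Engineering: the early-round pool 1/5 = 20.0%, the in-state pool 13/89 = 14.6% → the early-round pool
The early-round pool has the higher rate in all 3 groups.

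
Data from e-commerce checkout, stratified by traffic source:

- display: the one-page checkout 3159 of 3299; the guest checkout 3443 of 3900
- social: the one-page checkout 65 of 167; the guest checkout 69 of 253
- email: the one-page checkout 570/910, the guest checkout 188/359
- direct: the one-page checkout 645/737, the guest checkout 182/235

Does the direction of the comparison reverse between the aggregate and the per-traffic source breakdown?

Display: the one-page checkout 3159/3299 = 95.8%, the guest checkout 3443/3900 = 88.3% → the one-page checkout
Social: the one-page checkout 65/167 = 38.9%, the guest checkout 69/253 = 27.3% → the one-page checkout
Email: the one-page checkout 570/910 = 62.6%, the guest checkout 188/359 = 52.4% → the one-page checkout
Direct: the one-page checkout 645/737 = 87.5%, the guest checkout 182/235 = 77.4% → the one-page checkout
Overall: the one-page checkout 4439/5113 = 86.8%, the guest checkout 3882/4747 = 81.8% → the one-page checkout
The one-page checkout wins overall and in every traffic group — no reversal.

No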